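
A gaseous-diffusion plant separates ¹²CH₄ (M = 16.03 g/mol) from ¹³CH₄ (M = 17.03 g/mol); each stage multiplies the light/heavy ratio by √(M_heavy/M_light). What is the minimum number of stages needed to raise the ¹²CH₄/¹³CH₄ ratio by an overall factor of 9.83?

76

With α = √(17.03/16.03) per stage, ln α = ½ ln(1.06238) = 0.03026.
Need α^N ≥ 9.83 ⇒ N ≥ ln(9.83) / ln α = 2.285 / 0.03026 = 75.53.
So at least 76 stages are needed.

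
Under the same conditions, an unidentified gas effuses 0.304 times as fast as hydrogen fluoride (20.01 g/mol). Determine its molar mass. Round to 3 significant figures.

From Graham's law, rate_X/rate_HF = √(M_HF/M_X).
0.304 = √(20.01/M_X)
M_X = 20.01 / 0.304² = 20.01 / 0.09242 = 217 g/mol

217 g/mol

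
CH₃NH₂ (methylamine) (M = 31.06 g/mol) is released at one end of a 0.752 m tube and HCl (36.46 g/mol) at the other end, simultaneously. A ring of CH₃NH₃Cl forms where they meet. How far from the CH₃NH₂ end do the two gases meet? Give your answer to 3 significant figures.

0.391 m

In equal time, each gas travels a distance ∝ its rate ∝ 1/√M, so d_CH₃NH₂/d_HCl = √(M_HCl/M_CH₃NH₂) = √(36.46/31.06) = 1.083.
With d_CH₃NH₂ + d_HCl = 0.752 m, d_HCl = 0.752/(1 + 1.083) = 0.3609 m.
d_CH₃NH₂ = 0.752 − 0.3609 = 0.391 m.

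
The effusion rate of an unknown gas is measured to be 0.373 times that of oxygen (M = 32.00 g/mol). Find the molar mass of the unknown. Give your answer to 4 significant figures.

230.0 g/mol

Since effusion rate ∝ 1/√M, rate_X/rate_O₂ = √(M_O₂/M_X).
0.373 = √(32.00/M_X)
M_X = 32.00 / 0.373² = 32.00 / 0.1391 = 230.0 g/mol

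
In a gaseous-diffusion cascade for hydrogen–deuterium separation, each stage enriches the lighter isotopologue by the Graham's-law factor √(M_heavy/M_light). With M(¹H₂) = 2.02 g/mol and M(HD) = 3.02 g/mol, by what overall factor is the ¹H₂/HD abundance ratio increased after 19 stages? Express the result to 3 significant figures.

45.6

After 19 stages the ratio has grown by (√(3.02/2.02))^19 = (3.02/2.02)^(19/2).
= 1.49505^(19/2) = 45.6.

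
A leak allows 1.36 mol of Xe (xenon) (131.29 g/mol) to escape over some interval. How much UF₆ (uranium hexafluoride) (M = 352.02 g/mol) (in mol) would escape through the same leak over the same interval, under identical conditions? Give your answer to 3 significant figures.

0.831 mol

Since effusion rate ∝ 1/√M, rate_UF₆/rate_Xe = √(M_Xe/M_UF₆) = √(131.29/352.02) = √0.3730 = 0.6107.
So the amount for UF₆ is 1.36 × 0.6107 = 0.831 mol.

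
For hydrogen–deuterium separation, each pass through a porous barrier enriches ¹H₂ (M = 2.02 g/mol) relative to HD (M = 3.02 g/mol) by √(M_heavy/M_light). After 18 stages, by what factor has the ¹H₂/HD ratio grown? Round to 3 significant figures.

37.3

Overall factor = α^18 with α = √(3.02/2.02), i.e. (3.02/2.02)^(18/2).
= 1.49505^9 = 37.3.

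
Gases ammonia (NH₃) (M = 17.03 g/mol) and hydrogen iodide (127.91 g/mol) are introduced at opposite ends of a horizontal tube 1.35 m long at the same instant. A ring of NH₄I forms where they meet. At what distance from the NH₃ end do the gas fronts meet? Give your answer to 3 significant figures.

Distances travelled in equal time are proportional to diffusion rates, so d_NH₃/d_HI = √(M_HI/M_NH₃) = √(127.91/17.03) = 2.741.
With d_NH₃ + d_HI = 1.35 m, d_HI = 1.35/(1 + 2.741) = 0.3609 m.
d_NH₃ = 1.35 − 0.3609 = 0.989 m.

0.989 m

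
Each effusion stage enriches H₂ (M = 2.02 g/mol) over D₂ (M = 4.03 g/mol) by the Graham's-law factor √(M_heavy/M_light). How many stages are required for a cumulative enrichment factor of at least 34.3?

11

With α = √(4.03/2.02) per stage, ln α = ½ ln(1.99505) = 0.3453.
Need α^N ≥ 34.3 ⇒ N ≥ ln(34.3) / ln α = 3.535 / 0.3453 = 10.24.
Minimum whole number of stages: N = 11.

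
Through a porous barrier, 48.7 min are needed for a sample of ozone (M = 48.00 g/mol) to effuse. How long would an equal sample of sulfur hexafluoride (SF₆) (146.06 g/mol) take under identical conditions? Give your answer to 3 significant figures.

Using Graham's law: t_SF₆/t_O₃ = √(M_SF₆/M_O₃) = √(146.06/48.00) = √3.043 = 1.744.
So the time for SF₆ is 48.7 × 1.744 = 85.0 min.

85.0 min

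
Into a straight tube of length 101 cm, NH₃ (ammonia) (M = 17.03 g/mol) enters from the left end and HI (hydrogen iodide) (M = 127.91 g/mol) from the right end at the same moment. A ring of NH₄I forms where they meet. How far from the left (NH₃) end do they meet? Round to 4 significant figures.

74.00 cm

Distances travelled in equal time are proportional to diffusion rates, so d_NH₃/d_HI = √(M_HI/M_NH₃) = √(127.91/17.03) = 2.741.
With d_NH₃ + d_HI = 101 cm, d_HI = 101/(1 + 2.741) = 27.00 cm.
d_NH₃ = 101 − 27.00 = 74.00 cm.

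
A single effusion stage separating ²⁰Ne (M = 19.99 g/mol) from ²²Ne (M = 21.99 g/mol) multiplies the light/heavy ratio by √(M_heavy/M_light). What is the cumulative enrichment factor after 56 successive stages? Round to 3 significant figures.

Overall factor = α^56 with α = √(21.99/19.99), i.e. (21.99/19.99)^(56/2).
= 1.10005^28 = 14.4.

14.4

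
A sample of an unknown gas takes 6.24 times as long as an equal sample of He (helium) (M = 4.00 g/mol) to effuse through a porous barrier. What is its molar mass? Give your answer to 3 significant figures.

156 g/mol

Since effusion rate ∝ 1/√M, t_X/t_He = √(M_X/M_He).
6.24 = √(M_X/4.00)
M_X = 4.00 × 6.24² = 4.00 × 38.94 = 156 g/mol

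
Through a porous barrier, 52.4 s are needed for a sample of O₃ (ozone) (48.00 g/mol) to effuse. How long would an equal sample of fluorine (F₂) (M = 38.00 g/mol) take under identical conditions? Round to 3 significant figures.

By Graham's law, t_F₂/t_O₃ = √(M_F₂/M_O₃) = √(38.00/48.00) = √0.7917 = 0.8898.
So the time for F₂ is 52.4 × 0.8898 = 46.6 s.

46.6 s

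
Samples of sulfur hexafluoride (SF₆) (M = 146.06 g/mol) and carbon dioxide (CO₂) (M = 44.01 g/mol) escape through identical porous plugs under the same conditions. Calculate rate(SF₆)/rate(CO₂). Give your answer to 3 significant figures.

0.549

Using Graham's law: rate_SF₆/rate_CO₂ = √(M_CO₂/M_SF₆) = √(44.01/146.06) = √0.3013 = 0.549.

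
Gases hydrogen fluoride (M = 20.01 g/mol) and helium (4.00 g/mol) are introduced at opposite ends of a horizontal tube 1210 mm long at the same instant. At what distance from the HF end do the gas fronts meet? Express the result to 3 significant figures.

The fronts meet when d_HF + d_He = L with d_HF/d_He = √(M_He/M_HF) (Graham's law). Here √(M_He/M_HF) = √(4.00/20.01) = 0.4471.
With d_HF + d_He = 1210 mm, d_He = 1210/(1 + 0.4471) = 836.2 mm.
d_HF = 1210 − 836.2 = 374 mm.

374 mm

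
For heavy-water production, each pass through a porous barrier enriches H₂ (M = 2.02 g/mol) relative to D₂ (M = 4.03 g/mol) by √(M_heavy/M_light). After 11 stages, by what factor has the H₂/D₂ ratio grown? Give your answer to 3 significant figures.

After 11 stages the ratio has grown by (√(4.03/2.02))^11 = (4.03/2.02)^(11/2).
= 1.99505^(11/2) = 44.6.

44.6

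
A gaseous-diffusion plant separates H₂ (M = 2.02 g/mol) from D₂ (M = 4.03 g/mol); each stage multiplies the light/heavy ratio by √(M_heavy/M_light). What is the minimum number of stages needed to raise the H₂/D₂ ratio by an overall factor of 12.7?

Single-stage factor α = √(4.03/2.02), so ln α = ½ ln(1.99505) = 0.3453.
Need α^N ≥ 12.7 ⇒ N ≥ ln(12.7) / ln α = 2.542 / 0.3453 = 7.36.
So at least 8 stages are needed.

8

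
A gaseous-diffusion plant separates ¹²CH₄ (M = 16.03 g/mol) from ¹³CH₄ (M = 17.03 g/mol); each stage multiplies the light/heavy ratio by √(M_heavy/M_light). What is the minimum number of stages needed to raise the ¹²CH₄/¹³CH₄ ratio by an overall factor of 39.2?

122

Single-stage factor α = √(17.03/16.03), so ln α = ½ ln(1.06238) = 0.03026.
Need α^N ≥ 39.2 ⇒ N ≥ ln(39.2) / ln α = 3.669 / 0.03026 = 121.25.
Rounding up, N = 122 stages.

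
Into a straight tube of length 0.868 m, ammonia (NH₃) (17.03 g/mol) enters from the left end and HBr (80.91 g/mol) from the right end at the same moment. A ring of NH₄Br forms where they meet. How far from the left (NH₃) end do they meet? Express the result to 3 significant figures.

Graham's law gives d_NH₃/d_HBr = rate_NH₃/rate_HBr = √(M_HBr/M_NH₃) = √(80.91/17.03) = 2.180.
With d_NH₃ + d_HBr = 0.868 m, d_HBr = 0.868/(1 + 2.180) = 0.2730 m.
d_NH₃ = 0.868 − 0.2730 = 0.595 m.

0.595 m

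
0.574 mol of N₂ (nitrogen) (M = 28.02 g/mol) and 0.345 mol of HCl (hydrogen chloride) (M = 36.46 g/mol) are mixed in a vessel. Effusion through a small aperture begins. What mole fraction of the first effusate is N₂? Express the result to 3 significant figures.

0.655

The effusion rate of species i is ∝ p_i/√M_i ∝ n_i/√M_i.
x_N₂(eff) = (n_N₂/√M_N₂) / (n_N₂/√M_N₂ + n_HCl/√M_HCl)
= (0.574/√28.02) / (0.574/√28.02 + 0.345/√36.46) = 0.1084/(0.1084 + 0.05714) = 0.655.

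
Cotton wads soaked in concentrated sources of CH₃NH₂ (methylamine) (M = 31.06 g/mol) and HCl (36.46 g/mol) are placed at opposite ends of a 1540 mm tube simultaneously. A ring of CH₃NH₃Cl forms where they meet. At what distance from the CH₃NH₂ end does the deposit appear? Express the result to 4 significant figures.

800.8 mm

Graham's law gives d_CH₃NH₂/d_HCl = rate_CH₃NH₂/rate_HCl = √(M_HCl/M_CH₃NH₂) = √(36.46/31.06) = 1.083.
With d_CH₃NH₂ + d_HCl = 1540 mm, d_HCl = 1540/(1 + 1.083) = 739.2 mm.
d_CH₃NH₂ = 1540 − 739.2 = 800.8 mm.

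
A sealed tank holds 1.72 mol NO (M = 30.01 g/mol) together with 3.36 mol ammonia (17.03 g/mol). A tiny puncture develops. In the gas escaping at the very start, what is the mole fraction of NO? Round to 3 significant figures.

0.278

The effusion rate of species i is ∝ p_i/√M_i ∝ n_i/√M_i.
Mole fraction of NO in the effusate = (n_NO/√M_NO) / (n_NO/√M_NO + n_NH₃/√M_NH₃)
= (1.72/√30.01) / (1.72/√30.01 + 3.36/√17.03) = 0.3140/(0.3140 + 0.8142) = 0.278.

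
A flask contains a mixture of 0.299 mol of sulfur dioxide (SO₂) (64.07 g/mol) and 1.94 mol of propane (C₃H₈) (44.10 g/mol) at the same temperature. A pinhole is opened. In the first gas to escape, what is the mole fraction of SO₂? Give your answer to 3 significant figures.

Rate_i ∝ x_i/√M_i (Graham's law weighted by mole fraction), so the effusate composition follows n_i/√M_i.
x_SO₂(eff) = (n_SO₂/√M_SO₂) / (n_SO₂/√M_SO₂ + n_C₃H₈/√M_C₃H₈)
= (0.299/√64.07) / (0.299/√64.07 + 1.94/√44.10) = 0.03735/(0.03735 + 0.2921) = 0.113.

0.113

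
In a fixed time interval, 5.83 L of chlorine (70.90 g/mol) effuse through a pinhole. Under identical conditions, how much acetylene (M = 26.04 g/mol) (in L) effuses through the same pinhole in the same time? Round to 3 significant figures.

From Graham's law, rate_C₂H₂/rate_Cl₂ = √(M_Cl₂/M_C₂H₂) = √(70.90/26.04) = √2.723 = 1.650.
So the volume for C₂H₂ is 5.83 × 1.650 = 9.62 L.

9.62 L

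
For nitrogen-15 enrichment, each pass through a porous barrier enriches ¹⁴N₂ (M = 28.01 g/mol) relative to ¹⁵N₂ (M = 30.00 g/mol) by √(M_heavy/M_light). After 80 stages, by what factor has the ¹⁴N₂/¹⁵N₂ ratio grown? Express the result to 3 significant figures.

Overall factor = α^80 with α = √(30.00/28.01), i.e. (30.00/28.01)^(80/2).
= 1.07105^40 = 15.6.

15.6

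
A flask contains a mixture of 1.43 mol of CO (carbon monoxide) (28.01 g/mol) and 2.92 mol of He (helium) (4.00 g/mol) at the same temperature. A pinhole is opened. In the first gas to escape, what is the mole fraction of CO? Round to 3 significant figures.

0.156

The effusion rate of species i is ∝ p_i/√M_i ∝ n_i/√M_i.
So x_CO in the escaping gas = (n_CO/√M_CO) / Σ(n_i/√M_i)
= (1.43/√28.01) / (1.43/√28.01 + 2.92/√4.00) = 0.2702/(0.2702 + 1.460) = 0.156.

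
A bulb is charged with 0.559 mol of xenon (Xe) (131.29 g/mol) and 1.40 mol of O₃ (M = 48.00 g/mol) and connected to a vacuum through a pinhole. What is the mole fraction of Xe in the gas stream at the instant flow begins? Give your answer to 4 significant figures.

0.1945

The effusion rate of species i is ∝ p_i/√M_i ∝ n_i/√M_i.
Mole fraction of Xe in the effusate = (n_Xe/√M_Xe) / (n_Xe/√M_Xe + n_O₃/√M_O₃)
= (0.559/√131.29) / (0.559/√131.29 + 1.40/√48.00) = 0.04879/(0.04879 + 0.2021) = 0.1945.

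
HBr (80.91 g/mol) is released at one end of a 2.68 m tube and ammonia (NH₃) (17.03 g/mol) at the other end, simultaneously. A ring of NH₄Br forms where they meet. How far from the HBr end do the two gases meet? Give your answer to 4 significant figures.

Graham's law gives d_HBr/d_NH₃ = rate_HBr/rate_NH₃ = √(M_NH₃/M_HBr) = √(17.03/80.91) = 0.4588.
With d_HBr + d_NH₃ = 2.68 m, d_NH₃ = 2.68/(1 + 0.4588) = 1.837 m.
d_HBr = 2.68 − 1.837 = 0.8429 m.

0.8429 m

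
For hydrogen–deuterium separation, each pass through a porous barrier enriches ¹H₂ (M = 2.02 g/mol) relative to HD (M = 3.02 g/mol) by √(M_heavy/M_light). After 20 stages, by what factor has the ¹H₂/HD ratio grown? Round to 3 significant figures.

55.8

The single-stage factor is √(M_heavy/M_light), so 20 stages give [√(3.02/2.02)]^20 = (3.02/2.02)^(20/2).
= 1.49505^10 = 55.8.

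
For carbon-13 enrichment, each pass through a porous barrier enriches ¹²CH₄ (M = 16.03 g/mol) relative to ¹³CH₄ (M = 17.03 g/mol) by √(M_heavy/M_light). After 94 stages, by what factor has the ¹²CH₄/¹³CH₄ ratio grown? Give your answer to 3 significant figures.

Each stage multiplies the ratio by α = √(17.03/16.03), so after 94 stages the overall factor is α^94 = (17.03/16.03)^(94/2).
= 1.06238^47 = 17.2.

17.2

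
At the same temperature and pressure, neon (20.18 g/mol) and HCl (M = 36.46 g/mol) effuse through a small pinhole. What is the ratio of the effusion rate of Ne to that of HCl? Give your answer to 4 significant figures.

Graham's law gives rate_Ne/rate_HCl = √(M_HCl/M_Ne) = √(36.46/20.18) = √1.807 = 1.344.

1.344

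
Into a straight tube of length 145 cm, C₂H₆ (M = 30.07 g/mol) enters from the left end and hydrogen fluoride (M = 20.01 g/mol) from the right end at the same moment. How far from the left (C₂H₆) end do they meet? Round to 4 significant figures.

Distances travelled in equal time are proportional to diffusion rates, so d_C₂H₆/d_HF = √(M_HF/M_C₂H₆) = √(20.01/30.07) = 0.8157.
With d_C₂H₆ + d_HF = 145 cm, d_HF = 145/(1 + 0.8157) = 79.86 cm.
d_C₂H₆ = 145 − 79.86 = 65.14 cm.

65.14 cm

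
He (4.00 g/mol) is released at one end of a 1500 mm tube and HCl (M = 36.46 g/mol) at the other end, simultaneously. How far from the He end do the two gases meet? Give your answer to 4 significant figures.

Graham's law gives d_He/d_HCl = rate_He/rate_HCl = √(M_HCl/M_He) = √(36.46/4.00) = 3.019.
With d_He + d_HCl = 1500 mm, d_HCl = 1500/(1 + 3.019) = 373.2 mm.
d_He = 1500 − 373.2 = 1127 mm.

1127 mm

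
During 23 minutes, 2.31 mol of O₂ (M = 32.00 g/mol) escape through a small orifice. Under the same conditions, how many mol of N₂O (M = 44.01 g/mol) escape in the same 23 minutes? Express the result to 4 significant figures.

By Graham's law, rate_N₂O/rate_O₂ = √(M_O₂/M_N₂O) = √(32.00/44.01) = √0.7271 = 0.8527.
So the amount for N₂O is 2.31 × 0.8527 = 1.970 mol.

1.970 mol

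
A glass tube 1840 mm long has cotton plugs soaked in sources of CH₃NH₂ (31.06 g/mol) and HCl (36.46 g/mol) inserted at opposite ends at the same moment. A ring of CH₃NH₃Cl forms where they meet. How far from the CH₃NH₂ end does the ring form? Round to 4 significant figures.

Graham's law gives d_CH₃NH₂/d_HCl = rate_CH₃NH₂/rate_HCl = √(M_HCl/M_CH₃NH₂) = √(36.46/31.06) = 1.083.
With d_CH₃NH₂ + d_HCl = 1840 mm, d_HCl = 1840/(1 + 1.083) = 883.2 mm.
d_CH₃NH₂ = 1840 − 883.2 = 956.8 mm.

956.8 mm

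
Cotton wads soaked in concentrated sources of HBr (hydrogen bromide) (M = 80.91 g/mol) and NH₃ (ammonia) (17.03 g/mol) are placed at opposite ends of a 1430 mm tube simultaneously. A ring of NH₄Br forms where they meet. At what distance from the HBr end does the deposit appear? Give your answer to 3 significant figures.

The fronts meet when d_HBr + d_NH₃ = L with d_HBr/d_NH₃ = √(M_NH₃/M_HBr) (Graham's law). Here √(M_NH₃/M_HBr) = √(17.03/80.91) = 0.4588.
With d_HBr + d_NH₃ = 1430 mm, d_NH₃ = 1430/(1 + 0.4588) = 980.3 mm.
d_HBr = 1430 − 980.3 = 450 mm.

450 mm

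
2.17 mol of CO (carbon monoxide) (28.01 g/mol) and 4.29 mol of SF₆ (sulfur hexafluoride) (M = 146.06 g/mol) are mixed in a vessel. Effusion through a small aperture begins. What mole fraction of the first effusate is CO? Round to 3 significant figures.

0.536

Effusion rate of each component ∝ n_i/√M_i (partial pressure × 1/√M).
x_CO(eff) = (n_CO/√M_CO) / (n_CO/√M_CO + n_SF₆/√M_SF₆)
= (2.17/√28.01) / (2.17/√28.01 + 4.29/√146.06) = 0.4100/(0.4100 + 0.3550) = 0.536.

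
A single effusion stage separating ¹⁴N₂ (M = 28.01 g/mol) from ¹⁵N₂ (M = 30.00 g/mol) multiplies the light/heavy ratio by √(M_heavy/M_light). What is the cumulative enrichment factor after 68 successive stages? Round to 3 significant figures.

Overall factor = α^68 with α = √(30.00/28.01), i.e. (30.00/28.01)^(68/2).
= 1.07105^34 = 10.3.

10.3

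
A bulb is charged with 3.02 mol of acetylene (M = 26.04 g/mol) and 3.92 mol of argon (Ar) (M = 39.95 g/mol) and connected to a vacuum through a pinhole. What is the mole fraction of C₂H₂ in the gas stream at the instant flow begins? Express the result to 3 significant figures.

0.488

Effusion rate of each component ∝ n_i/√M_i (partial pressure × 1/√M).
So x_C₂H₂ in the escaping gas = (n_C₂H₂/√M_C₂H₂) / Σ(n_i/√M_i)
= (3.02/√26.04) / (3.02/√26.04 + 3.92/√39.95) = 0.5918/(0.5918 + 0.6202) = 0.488.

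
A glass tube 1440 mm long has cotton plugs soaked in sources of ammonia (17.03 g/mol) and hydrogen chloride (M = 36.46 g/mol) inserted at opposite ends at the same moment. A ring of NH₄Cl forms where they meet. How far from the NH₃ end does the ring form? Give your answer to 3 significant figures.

In equal time, each gas travels a distance ∝ its rate ∝ 1/√M, so d_NH₃/d_HCl = √(M_HCl/M_NH₃) = √(36.46/17.03) = 1.463.
With d_NH₃ + d_HCl = 1440 mm, d_HCl = 1440/(1 + 1.463) = 584.6 mm.
d_NH₃ = 1440 − 584.6 = 855 mm.

855 mm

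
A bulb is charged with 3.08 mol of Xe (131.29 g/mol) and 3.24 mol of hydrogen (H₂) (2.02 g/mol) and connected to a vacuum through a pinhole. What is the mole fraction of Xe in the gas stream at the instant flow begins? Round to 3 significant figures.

0.105

The effusion rate of species i is ∝ p_i/√M_i ∝ n_i/√M_i.
Mole fraction of Xe in the effusate = (n_Xe/√M_Xe) / (n_Xe/√M_Xe + n_H₂/√M_H₂)
= (3.08/√131.29) / (3.08/√131.29 + 3.24/√2.02) = 0.2688/(0.2688 + 2.280) = 0.105.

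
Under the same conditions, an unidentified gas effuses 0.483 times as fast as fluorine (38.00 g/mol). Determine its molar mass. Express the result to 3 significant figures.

163 g/mol

Using Graham's law: rate_X/rate_F₂ = √(M_F₂/M_X).
0.483 = √(38.00/M_X)
M_X = 38.00 / 0.483² = 38.00 / 0.2333 = 163 g/mol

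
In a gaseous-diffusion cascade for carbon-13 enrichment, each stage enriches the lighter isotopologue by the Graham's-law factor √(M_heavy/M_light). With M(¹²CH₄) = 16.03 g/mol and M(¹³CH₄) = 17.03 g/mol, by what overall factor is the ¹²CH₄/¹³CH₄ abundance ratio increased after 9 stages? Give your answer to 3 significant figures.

1.31

Overall factor = α^9 with α = √(17.03/16.03), i.e. (17.03/16.03)^(9/2).
= 1.06238^(9/2) = 1.31.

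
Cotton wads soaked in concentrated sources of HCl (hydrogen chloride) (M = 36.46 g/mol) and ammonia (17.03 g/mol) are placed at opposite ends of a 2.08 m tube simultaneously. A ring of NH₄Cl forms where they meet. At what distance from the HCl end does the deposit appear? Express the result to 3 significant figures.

Distances travelled in equal time are proportional to diffusion rates, so d_HCl/d_NH₃ = √(M_NH₃/M_HCl) = √(17.03/36.46) = 0.6834.
With d_HCl + d_NH₃ = 2.08 m, d_NH₃ = 2.08/(1 + 0.6834) = 1.236 m.
d_HCl = 2.08 − 1.236 = 0.844 m.

0.844 m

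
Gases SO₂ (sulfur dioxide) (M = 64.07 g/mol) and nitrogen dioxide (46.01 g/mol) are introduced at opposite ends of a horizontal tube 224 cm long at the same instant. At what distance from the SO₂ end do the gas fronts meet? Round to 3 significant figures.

103 cm

Graham's law gives d_SO₂/d_NO₂ = rate_SO₂/rate_NO₂ = √(M_NO₂/M_SO₂) = √(46.01/64.07) = 0.8474.
With d_SO₂ + d_NO₂ = 224 cm, d_NO₂ = 224/(1 + 0.8474) = 121.3 cm.
d_SO₂ = 224 − 121.3 = 103 cm.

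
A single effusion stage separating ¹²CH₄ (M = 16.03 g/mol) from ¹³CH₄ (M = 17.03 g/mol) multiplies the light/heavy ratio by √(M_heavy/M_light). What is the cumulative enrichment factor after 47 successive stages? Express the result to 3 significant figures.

4.15

Overall factor = α^47 with α = √(17.03/16.03), i.e. (17.03/16.03)^(47/2).
= 1.06238^(47/2) = 4.15.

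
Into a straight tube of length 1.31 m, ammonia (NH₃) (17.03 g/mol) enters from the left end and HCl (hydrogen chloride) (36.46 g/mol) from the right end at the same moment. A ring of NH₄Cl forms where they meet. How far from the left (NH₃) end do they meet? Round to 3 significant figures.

0.778 m

Graham's law gives d_NH₃/d_HCl = rate_NH₃/rate_HCl = √(M_HCl/M_NH₃) = √(36.46/17.03) = 1.463.
With d_NH₃ + d_HCl = 1.31 m, d_HCl = 1.31/(1 + 1.463) = 0.5318 m.
d_NH₃ = 1.31 − 0.5318 = 0.778 m.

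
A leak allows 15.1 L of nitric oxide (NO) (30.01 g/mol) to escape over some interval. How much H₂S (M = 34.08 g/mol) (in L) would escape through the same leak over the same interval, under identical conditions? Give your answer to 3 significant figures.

14.2 L

Using Graham's law: rate_H₂S/rate_NO = √(M_NO/M_H₂S) = √(30.01/34.08) = √0.8806 = 0.9384.
So the volume for H₂S is 15.1 × 0.9384 = 14.2 L.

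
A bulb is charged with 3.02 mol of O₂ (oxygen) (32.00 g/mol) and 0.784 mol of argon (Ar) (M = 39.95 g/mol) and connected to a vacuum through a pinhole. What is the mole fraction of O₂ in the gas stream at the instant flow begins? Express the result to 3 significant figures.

0.811

The effusion rate of species i is ∝ p_i/√M_i ∝ n_i/√M_i.
Mole fraction of O₂ in the effusate = (n_O₂/√M_O₂) / (n_O₂/√M_O₂ + n_Ar/√M_Ar)
= (3.02/√32.00) / (3.02/√32.00 + 0.784/√39.95) = 0.5339/(0.5339 + 0.1240) = 0.811.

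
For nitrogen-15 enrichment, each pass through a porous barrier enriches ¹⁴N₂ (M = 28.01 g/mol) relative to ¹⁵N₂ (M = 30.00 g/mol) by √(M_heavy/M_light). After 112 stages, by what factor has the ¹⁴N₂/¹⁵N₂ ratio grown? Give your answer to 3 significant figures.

46.7

Each stage multiplies the ratio by α = √(30.00/28.01), so after 112 stages the overall factor is α^112 = (30.00/28.01)^(112/2).
= 1.07105^56 = 46.7.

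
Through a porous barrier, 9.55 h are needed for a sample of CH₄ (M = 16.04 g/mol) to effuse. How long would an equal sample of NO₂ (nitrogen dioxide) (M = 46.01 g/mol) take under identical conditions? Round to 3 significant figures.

16.2 h

From Graham's law, t_NO₂/t_CH₄ = √(M_NO₂/M_CH₄) = √(46.01/16.04) = √2.868 = 1.694.
So the time for NO₂ is 9.55 × 1.694 = 16.2 h.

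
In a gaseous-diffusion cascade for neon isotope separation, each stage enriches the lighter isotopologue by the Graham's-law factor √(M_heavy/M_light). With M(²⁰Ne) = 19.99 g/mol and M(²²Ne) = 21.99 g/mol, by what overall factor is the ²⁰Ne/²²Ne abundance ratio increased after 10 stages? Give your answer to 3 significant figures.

1.61

The single-stage factor is √(M_heavy/M_light), so 10 stages give [√(21.99/19.99)]^10 = (21.99/19.99)^(10/2).
= 1.10005^5 = 1.61.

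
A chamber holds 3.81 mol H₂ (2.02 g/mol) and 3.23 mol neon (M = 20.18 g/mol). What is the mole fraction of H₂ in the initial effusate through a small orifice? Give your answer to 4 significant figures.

0.7885

Each component's effusion rate ∝ (its partial pressure)·(1/√M) ∝ n_i/√M_i.
x_H₂(eff) = (n_H₂/√M_H₂) / (n_H₂/√M_H₂ + n_Ne/√M_Ne)
= (3.81/√2.02) / (3.81/√2.02 + 3.23/√20.18) = 2.681/(2.681 + 0.7190) = 0.7885.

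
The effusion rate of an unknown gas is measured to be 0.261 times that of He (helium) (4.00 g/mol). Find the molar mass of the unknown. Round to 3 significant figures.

58.7 g/mol

Graham's law gives rate_X/rate_He = √(M_He/M_X).
0.261 = √(4.00/M_X)
M_X = 4.00 / 0.261² = 4.00 / 0.06812 = 58.7 g/mol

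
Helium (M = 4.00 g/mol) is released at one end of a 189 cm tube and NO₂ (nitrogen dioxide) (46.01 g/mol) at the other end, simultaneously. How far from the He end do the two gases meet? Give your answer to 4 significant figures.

146.0 cm

In equal time, each gas travels a distance ∝ its rate ∝ 1/√M, so d_He/d_NO₂ = √(M_NO₂/M_He) = √(46.01/4.00) = 3.392.
With d_He + d_NO₂ = 189 cm, d_NO₂ = 189/(1 + 3.392) = 43.04 cm.
d_He = 189 − 43.04 = 146.0 cm.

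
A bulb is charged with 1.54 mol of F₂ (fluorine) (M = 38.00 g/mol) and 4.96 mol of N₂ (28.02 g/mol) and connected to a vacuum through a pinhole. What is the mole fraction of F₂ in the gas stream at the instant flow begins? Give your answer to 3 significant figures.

0.210

Each component's effusion rate ∝ (its partial pressure)·(1/√M) ∝ n_i/√M_i.
So x_F₂ in the escaping gas = (n_F₂/√M_F₂) / Σ(n_i/√M_i)
= (1.54/√38.00) / (1.54/√38.00 + 4.96/√28.02) = 0.2498/(0.2498 + 0.9370) = 0.210.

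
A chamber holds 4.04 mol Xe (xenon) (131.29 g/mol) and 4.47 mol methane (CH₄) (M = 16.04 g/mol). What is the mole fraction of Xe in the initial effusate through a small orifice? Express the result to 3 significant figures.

Effusion rate of each component ∝ n_i/√M_i (partial pressure × 1/√M).
Mole fraction of Xe in the effusate = (n_Xe/√M_Xe) / (n_Xe/√M_Xe + n_CH₄/√M_CH₄)
= (4.04/√131.29) / (4.04/√131.29 + 4.47/√16.04) = 0.3526/(0.3526 + 1.116) = 0.240.

0.240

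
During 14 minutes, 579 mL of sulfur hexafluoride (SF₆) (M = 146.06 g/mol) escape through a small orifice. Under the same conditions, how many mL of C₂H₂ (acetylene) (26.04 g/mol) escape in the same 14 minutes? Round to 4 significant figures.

From Graham's law, rate_C₂H₂/rate_SF₆ = √(M_SF₆/M_C₂H₂) = √(146.06/26.04) = √5.609 = 2.368.
So the volume for C₂H₂ is 579 × 2.368 = 1371 mL.

1371 mL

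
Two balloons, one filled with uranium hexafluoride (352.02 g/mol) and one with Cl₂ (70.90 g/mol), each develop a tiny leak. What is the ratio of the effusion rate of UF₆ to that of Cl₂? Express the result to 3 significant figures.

From Graham's law, rate_UF₆/rate_Cl₂ = √(M_Cl₂/M_UF₆) = √(70.90/352.02) = √0.2014 = 0.449.

0.449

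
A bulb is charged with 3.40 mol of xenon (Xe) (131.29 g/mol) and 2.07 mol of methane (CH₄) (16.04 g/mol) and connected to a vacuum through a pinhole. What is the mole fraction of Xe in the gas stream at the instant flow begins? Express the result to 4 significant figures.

0.3647

Rate_i ∝ x_i/√M_i (Graham's law weighted by mole fraction), so the effusate composition follows n_i/√M_i.
Mole fraction of Xe in the effusate = (n_Xe/√M_Xe) / (n_Xe/√M_Xe + n_CH₄/√M_CH₄)
= (3.40/√131.29) / (3.40/√131.29 + 2.07/√16.04) = 0.2967/(0.2967 + 0.5169) = 0.3647.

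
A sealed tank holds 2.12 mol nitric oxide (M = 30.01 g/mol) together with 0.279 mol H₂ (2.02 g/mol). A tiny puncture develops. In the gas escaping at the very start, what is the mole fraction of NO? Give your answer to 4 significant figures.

0.6635

Each component's effusion rate ∝ (its partial pressure)·(1/√M) ∝ n_i/√M_i.
x_NO(eff) = (n_NO/√M_NO) / (n_NO/√M_NO + n_H₂/√M_H₂)
= (2.12/√30.01) / (2.12/√30.01 + 0.279/√2.02) = 0.3870/(0.3870 + 0.1963) = 0.6635.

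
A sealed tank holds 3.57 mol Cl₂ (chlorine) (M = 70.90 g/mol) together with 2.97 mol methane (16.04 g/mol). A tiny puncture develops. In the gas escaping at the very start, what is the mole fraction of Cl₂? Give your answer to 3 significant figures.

Each component's effusion rate ∝ (its partial pressure)·(1/√M) ∝ n_i/√M_i.
Mole fraction of Cl₂ in the effusate = (n_Cl₂/√M_Cl₂) / (n_Cl₂/√M_Cl₂ + n_CH₄/√M_CH₄)
= (3.57/√70.90) / (3.57/√70.90 + 2.97/√16.04) = 0.4240/(0.4240 + 0.7416) = 0.364.

0.364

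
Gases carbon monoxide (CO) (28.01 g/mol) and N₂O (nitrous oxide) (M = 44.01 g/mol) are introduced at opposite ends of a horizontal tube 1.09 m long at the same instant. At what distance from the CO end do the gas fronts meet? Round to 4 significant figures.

In equal time, each gas travels a distance ∝ its rate ∝ 1/√M, so d_CO/d_N₂O = √(M_N₂O/M_CO) = √(44.01/28.01) = 1.253.
With d_CO + d_N₂O = 1.09 m, d_N₂O = 1.09/(1 + 1.253) = 0.4837 m.
d_CO = 1.09 − 0.4837 = 0.6063 m.

0.6063 m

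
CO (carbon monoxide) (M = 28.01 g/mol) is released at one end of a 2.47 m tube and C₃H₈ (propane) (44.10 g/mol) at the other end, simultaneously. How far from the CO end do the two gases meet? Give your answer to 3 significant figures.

1.37 m

Distances travelled in equal time are proportional to diffusion rates, so d_CO/d_C₃H₈ = √(M_C₃H₈/M_CO) = √(44.10/28.01) = 1.255.
With d_CO + d_C₃H₈ = 2.47 m, d_C₃H₈ = 2.47/(1 + 1.255) = 1.095 m.
d_CO = 2.47 − 1.095 = 1.37 m.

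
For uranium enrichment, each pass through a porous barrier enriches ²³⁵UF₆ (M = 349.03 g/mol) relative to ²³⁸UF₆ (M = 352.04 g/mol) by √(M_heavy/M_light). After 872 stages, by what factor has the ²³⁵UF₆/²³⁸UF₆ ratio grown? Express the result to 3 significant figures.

42.3

Overall factor = α^872 with α = √(352.04/349.03), i.e. (352.04/349.03)^(872/2).
= 1.00862^436 = 42.3.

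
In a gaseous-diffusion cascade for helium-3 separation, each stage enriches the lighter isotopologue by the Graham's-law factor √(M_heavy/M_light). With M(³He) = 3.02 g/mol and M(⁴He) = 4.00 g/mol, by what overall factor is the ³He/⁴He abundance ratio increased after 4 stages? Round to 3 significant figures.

The single-stage factor is √(M_heavy/M_light), so 4 stages give [√(4.00/3.02)]^4 = (4.00/3.02)^(4/2).
= 1.32450^2 = 1.75.

1.75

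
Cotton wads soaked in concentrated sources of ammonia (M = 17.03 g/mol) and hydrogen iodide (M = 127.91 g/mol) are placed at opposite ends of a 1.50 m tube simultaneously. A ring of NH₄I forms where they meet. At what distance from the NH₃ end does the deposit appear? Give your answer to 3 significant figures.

Distances travelled in equal time are proportional to diffusion rates, so d_NH₃/d_HI = √(M_HI/M_NH₃) = √(127.91/17.03) = 2.741.
With d_NH₃ + d_HI = 1.50 m, d_HI = 1.50/(1 + 2.741) = 0.4010 m.
d_NH₃ = 1.50 − 0.4010 = 1.10 m.

1.10 m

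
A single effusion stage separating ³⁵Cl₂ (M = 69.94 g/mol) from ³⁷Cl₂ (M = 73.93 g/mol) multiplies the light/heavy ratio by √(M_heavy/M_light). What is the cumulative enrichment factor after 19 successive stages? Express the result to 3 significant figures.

1.69

Overall factor = α^19 with α = √(73.93/69.94), i.e. (73.93/69.94)^(19/2).
= 1.05705^(19/2) = 1.69.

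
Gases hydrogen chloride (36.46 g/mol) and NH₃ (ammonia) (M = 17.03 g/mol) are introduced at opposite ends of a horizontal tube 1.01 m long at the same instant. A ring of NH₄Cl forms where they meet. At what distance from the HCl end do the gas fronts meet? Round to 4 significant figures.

The fronts meet when d_HCl + d_NH₃ = L with d_HCl/d_NH₃ = √(M_NH₃/M_HCl) (Graham's law). Here √(M_NH₃/M_HCl) = √(17.03/36.46) = 0.6834.
With d_HCl + d_NH₃ = 1.01 m, d_NH₃ = 1.01/(1 + 0.6834) = 0.6000 m.
d_HCl = 1.01 − 0.6000 = 0.4100 m.

0.4100 m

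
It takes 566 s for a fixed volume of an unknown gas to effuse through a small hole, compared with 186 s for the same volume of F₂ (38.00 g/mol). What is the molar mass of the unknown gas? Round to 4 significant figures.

From Graham's law, t_X/t_F₂ = √(M_X/M_F₂).
566/186 = 3.043 = √(M_X/38.00)
M_X = 38.00 × 3.043² = 38.00 × 9.260 = 351.9 g/mol

351.9 g/mol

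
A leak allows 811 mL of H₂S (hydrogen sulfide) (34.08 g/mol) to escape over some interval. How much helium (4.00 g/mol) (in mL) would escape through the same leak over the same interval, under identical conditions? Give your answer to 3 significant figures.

By Graham's law, rate_He/rate_H₂S = √(M_H₂S/M_He) = √(34.08/4.00) = √8.520 = 2.919.
So the volume for He is 811 × 2.919 = 2370 mL.

2370 mL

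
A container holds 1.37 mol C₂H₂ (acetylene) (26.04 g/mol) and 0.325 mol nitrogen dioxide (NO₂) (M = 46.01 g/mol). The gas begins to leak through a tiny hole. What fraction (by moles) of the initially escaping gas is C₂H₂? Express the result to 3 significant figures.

Effusion rate of each component ∝ n_i/√M_i (partial pressure × 1/√M).
So x_C₂H₂ in the escaping gas = (n_C₂H₂/√M_C₂H₂) / Σ(n_i/√M_i)
= (1.37/√26.04) / (1.37/√26.04 + 0.325/√46.01) = 0.2685/(0.2685 + 0.04791) = 0.849.

0.849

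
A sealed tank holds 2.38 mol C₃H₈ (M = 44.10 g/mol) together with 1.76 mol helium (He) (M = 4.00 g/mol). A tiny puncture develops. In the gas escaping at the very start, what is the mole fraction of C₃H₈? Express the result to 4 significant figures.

Rate_i ∝ x_i/√M_i (Graham's law weighted by mole fraction), so the effusate composition follows n_i/√M_i.
So x_C₃H₈ in the escaping gas = (n_C₃H₈/√M_C₃H₈) / Σ(n_i/√M_i)
= (2.38/√44.10) / (2.38/√44.10 + 1.76/√4.00) = 0.3584/(0.3584 + 0.8800) = 0.2894.

0.2894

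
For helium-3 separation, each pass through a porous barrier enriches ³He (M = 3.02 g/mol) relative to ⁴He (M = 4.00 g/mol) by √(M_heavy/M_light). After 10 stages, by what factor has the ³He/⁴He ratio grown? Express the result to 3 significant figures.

Each stage multiplies the ratio by α = √(4.00/3.02), so after 10 stages the overall factor is α^10 = (4.00/3.02)^(10/2).
= 1.32450^5 = 4.08.

4.08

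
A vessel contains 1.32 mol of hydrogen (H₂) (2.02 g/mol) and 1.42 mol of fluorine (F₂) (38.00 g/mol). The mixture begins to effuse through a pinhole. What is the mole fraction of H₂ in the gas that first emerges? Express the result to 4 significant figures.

Effusion rate of each component ∝ n_i/√M_i (partial pressure × 1/√M).
x_H₂(eff) = (n_H₂/√M_H₂) / (n_H₂/√M_H₂ + n_F₂/√M_F₂)
= (1.32/√2.02) / (1.32/√2.02 + 1.42/√38.00) = 0.9287/(0.9287 + 0.2304) = 0.8013.

0.8013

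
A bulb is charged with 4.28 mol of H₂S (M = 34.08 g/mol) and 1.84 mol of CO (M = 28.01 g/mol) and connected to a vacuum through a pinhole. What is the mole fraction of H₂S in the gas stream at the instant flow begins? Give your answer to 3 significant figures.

0.678

Effusion rate of each component ∝ n_i/√M_i (partial pressure × 1/√M).
So x_H₂S in the escaping gas = (n_H₂S/√M_H₂S) / Σ(n_i/√M_i)
= (4.28/√34.08) / (4.28/√34.08 + 1.84/√28.01) = 0.7332/(0.7332 + 0.3477) = 0.678.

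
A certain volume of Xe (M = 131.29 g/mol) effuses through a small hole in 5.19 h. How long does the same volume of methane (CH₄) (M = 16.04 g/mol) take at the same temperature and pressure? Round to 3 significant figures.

Graham's law gives t_CH₄/t_Xe = √(M_CH₄/M_Xe) = √(16.04/131.29) = √0.1222 = 0.3495.
So the time for CH₄ is 5.19 × 0.3495 = 1.81 h.

1.81 h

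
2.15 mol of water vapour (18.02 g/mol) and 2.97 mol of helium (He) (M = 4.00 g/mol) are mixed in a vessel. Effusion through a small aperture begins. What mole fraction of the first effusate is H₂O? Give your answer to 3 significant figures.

0.254

Rate_i ∝ x_i/√M_i (Graham's law weighted by mole fraction), so the effusate composition follows n_i/√M_i.
So x_H₂O in the escaping gas = (n_H₂O/√M_H₂O) / Σ(n_i/√M_i)
= (2.15/√18.02) / (2.15/√18.02 + 2.97/√4.00) = 0.5065/(0.5065 + 1.485) = 0.254.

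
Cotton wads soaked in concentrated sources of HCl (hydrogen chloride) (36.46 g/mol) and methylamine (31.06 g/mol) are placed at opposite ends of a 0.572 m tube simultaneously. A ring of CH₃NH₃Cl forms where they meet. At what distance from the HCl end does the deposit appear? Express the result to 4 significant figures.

Graham's law gives d_HCl/d_CH₃NH₂ = rate_HCl/rate_CH₃NH₂ = √(M_CH₃NH₂/M_HCl) = √(31.06/36.46) = 0.9230.
With d_HCl + d_CH₃NH₂ = 0.572 m, d_CH₃NH₂ = 0.572/(1 + 0.9230) = 0.2975 m.
d_HCl = 0.572 − 0.2975 = 0.2745 m.

0.2745 m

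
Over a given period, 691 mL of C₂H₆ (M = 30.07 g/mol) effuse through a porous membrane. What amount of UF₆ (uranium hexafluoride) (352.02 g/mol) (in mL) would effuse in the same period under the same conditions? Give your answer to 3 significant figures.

202 mL

Since effusion rate ∝ 1/√M, rate_UF₆/rate_C₂H₆ = √(M_C₂H₆/M_UF₆) = √(30.07/352.02) = √0.08542 = 0.2923.
So the volume for UF₆ is 691 × 0.2923 = 202 mL.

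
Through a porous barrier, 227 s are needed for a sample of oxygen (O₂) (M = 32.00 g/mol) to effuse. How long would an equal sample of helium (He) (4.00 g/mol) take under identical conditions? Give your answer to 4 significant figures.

80.26 s

Graham's law gives t_He/t_O₂ = √(M_He/M_O₂) = √(4.00/32.00) = √0.1250 = 0.3536.
So the time for He is 227 × 0.3536 = 80.26 s.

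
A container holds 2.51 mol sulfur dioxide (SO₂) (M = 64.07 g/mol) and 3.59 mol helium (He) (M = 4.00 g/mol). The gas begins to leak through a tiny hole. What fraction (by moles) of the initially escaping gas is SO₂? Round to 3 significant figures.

0.149

Rate_i ∝ x_i/√M_i (Graham's law weighted by mole fraction), so the effusate composition follows n_i/√M_i.
Mole fraction of SO₂ in the effusate = (n_SO₂/√M_SO₂) / (n_SO₂/√M_SO₂ + n_He/√M_He)
= (2.51/√64.07) / (2.51/√64.07 + 3.59/√4.00) = 0.3136/(0.3136 + 1.795) = 0.149.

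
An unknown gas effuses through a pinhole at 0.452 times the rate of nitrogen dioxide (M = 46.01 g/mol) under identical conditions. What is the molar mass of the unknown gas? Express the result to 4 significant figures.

Graham's law gives rate_X/rate_NO₂ = √(M_NO₂/M_X).
0.452 = √(46.01/M_X)
M_X = 46.01 / 0.452² = 46.01 / 0.2043 = 225.2 g/mol

225.2 g/mol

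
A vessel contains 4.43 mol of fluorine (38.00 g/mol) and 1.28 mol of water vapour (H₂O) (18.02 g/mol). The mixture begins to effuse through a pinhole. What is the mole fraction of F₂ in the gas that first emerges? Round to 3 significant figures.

The effusion rate of species i is ∝ p_i/√M_i ∝ n_i/√M_i.
x_F₂(eff) = (n_F₂/√M_F₂) / (n_F₂/√M_F₂ + n_H₂O/√M_H₂O)
= (4.43/√38.00) / (4.43/√38.00 + 1.28/√18.02) = 0.7186/(0.7186 + 0.3015) = 0.704.

0.704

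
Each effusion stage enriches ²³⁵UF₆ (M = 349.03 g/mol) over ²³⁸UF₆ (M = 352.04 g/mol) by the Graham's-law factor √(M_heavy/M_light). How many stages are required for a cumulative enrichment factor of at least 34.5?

Single-stage factor α = √(352.04/349.03), so ln α = ½ ln(1.00862) = 0.004293.
Need α^N ≥ 34.5 ⇒ N ≥ ln(34.5) / ln α = 3.541 / 0.004293 = 824.73.
Minimum whole number of stages: N = 825.

825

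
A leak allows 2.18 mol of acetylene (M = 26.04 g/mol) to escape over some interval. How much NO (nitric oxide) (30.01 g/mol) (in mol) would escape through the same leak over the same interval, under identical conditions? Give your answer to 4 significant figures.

Using Graham's law: rate_NO/rate_C₂H₂ = √(M_C₂H₂/M_NO) = √(26.04/30.01) = √0.8677 = 0.9315.
So the amount for NO is 2.18 × 0.9315 = 2.031 mol.

2.031 mol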